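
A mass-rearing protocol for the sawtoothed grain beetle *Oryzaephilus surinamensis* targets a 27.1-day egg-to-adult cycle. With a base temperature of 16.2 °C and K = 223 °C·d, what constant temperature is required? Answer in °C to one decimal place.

Required daily accumulation = 223 / 27.1 = 8.229 DD/day.
T = T_base + 8.229 = 16.2 + 8.229 = 24.429 ≈ 24.4 °C.

24.4 °C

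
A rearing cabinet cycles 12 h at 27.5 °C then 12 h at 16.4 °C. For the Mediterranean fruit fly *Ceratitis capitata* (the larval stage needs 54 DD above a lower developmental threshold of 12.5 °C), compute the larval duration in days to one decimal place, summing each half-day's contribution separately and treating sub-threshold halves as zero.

Day half: max(0, 27.5 − 12.5) × 0.5 = 15.0 × 0.5 = 7.50 DD.
Night half: max(0, 16.4 − 12.5) × 0.5 = 3.9 × 0.5 = 1.95 DD.
Per 24 h: 9.45 DD/day.
Duration = 54 / 9.45 = 5.714 ≈ 5.7 days.

5.7 days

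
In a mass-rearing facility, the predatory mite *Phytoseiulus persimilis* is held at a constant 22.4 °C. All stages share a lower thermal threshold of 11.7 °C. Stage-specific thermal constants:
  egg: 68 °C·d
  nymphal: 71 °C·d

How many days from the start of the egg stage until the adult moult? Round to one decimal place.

Daily accumulation at 22.4 °C = 22.4 − 11.7 = 10.7 DD/day.
Total K = 68 + 71 = 139 DD.
Total duration = 139 / 10.7 = 12.991 ≈ 13.0 days.

13.0 days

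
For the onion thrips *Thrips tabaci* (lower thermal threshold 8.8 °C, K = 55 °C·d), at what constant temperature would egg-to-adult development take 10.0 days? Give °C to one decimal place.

14.3 °C

Required daily accumulation = 55 / 10.0 = 5.500 DD/day.
T = T_base + 5.500 = 8.8 + 5.500 = 14.300 ≈ 14.3 °C.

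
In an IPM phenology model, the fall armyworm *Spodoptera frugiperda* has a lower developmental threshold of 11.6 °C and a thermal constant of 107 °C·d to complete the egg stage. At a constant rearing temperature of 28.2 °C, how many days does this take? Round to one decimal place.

Daily accumulation = 28.2 − 11.6 = 16.6 DD/day.
Duration = 107 / 16.6 = 6.446 ≈ 6.4 days.

6.4 days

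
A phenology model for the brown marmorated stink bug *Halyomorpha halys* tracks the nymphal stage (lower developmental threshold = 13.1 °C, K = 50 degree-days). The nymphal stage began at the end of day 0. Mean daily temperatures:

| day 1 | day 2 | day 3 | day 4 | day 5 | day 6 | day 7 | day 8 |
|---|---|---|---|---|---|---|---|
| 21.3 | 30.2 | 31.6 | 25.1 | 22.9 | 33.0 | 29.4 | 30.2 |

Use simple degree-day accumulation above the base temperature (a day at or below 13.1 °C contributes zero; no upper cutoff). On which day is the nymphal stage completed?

Daily DD above 13.1 °C: 8.2, 17.1, 18.5, 12.0, 9.8, 19.9, 16.3, 17.1.
Cumulative: 8.2, 25.3, 43.8, 55.8, 65.6, 85.5, 101.8, 118.9.
The total first reaches 50 DD on day 4.

day 4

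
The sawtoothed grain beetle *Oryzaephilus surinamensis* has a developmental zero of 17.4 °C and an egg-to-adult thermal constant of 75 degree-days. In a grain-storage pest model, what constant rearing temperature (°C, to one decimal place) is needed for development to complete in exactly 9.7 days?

Required daily accumulation = 75 / 9.7 = 7.732 DD/day.
T = T_base + 7.732 = 17.4 + 7.732 = 25.132 ≈ 25.1 °C.

25.1 °C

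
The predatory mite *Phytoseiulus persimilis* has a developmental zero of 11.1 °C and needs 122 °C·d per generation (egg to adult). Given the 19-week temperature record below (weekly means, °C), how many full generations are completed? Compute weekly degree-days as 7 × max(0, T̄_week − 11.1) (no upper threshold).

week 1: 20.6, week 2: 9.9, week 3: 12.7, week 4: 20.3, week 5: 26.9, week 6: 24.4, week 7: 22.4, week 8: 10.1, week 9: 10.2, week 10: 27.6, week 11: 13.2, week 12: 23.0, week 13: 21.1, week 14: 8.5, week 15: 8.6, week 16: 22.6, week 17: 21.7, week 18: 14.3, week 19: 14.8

7 generations

Weekly DD (7 × max(0, T̄ − 11.1)): 66.5, 0.0, 11.2, 64.4, 110.6, 93.1, 79.1, 0.0, 0.0, 115.5, 14.7, 83.3, 70.0, 0.0, 0.0, 80.5, 74.2, 22.4, 25.9.
Season total = 911.4 DD.
Complete generations = ⌊911.4 / 122⌋ = 7.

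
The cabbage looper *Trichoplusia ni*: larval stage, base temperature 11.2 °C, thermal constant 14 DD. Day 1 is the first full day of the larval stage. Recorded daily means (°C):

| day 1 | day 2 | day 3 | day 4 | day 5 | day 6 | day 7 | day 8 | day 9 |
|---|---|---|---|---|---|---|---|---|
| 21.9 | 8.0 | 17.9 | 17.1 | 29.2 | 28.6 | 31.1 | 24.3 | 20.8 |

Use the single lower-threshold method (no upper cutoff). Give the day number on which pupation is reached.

Daily DD above 11.2 °C: 10.7, 0.0, 6.7, 5.9, 18.0, 17.4, 19.9, 13.1, 9.6.
Cumulative: 10.7, 10.7, 17.4, 23.3, 41.3, 58.7, 78.6, 91.7, 101.3.
The total first reaches 14 DD on day 3.

day 3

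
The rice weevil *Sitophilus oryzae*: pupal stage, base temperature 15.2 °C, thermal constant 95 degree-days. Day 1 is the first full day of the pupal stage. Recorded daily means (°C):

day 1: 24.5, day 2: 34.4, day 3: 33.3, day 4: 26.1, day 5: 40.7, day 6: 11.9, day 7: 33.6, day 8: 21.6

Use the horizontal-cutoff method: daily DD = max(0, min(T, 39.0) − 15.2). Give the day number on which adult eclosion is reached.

day 7

Daily DD above 15.2 °C (capped at 23.8): 9.3, 19.2, 18.1, 10.9, 23.8, 0.0, 18.4, 6.4.
Cumulative: 9.3, 28.5, 46.6, 57.5, 81.3, 81.3, 99.7, 106.1.
The total first reaches 95 DD on day 7.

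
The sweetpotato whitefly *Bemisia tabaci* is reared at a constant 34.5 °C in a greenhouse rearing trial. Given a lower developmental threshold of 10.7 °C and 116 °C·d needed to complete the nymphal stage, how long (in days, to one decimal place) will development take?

4.9 days

Daily accumulation = 34.5 − 10.7 = 23.8 DD/day.
Duration = 116 / 23.8 = 4.874 ≈ 4.9 days.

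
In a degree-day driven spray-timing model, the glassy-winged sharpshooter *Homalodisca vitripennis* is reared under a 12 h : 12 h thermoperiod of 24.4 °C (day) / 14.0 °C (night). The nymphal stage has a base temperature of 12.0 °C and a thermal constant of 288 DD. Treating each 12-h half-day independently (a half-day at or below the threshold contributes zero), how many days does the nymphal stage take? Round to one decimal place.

Day half: max(0, 24.4 − 12.0) × 0.5 = 12.4 × 0.5 = 6.20 DD.
Night half: max(0, 14.0 − 12.0) × 0.5 = 2.0 × 0.5 = 1.00 DD.
Per 24 h: 7.20 DD/day.
Duration = 288 / 7.20 = 40.000 ≈ 40.0 days.

40.0 days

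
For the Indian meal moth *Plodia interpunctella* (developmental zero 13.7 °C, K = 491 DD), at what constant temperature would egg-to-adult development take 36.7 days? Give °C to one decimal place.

Required daily accumulation = 491 / 36.7 = 13.379 DD/day.
T = T_base + 13.379 = 13.7 + 13.379 = 27.079 ≈ 27.1 °C.

27.1 °C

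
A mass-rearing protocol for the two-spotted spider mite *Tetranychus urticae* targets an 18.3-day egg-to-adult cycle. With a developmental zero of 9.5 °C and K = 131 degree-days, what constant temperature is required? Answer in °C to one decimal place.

16.7 °C

Required daily accumulation = 131 / 18.3 = 7.158 DD/day.
T = T_base + 7.158 = 9.5 + 7.158 = 16.658 ≈ 16.7 °C.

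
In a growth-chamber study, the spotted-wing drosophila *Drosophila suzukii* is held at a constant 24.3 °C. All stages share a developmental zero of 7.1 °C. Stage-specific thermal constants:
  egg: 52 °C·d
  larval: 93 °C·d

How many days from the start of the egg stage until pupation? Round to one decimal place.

8.4 days

Daily accumulation at 24.3 °C = 24.3 − 7.1 = 17.2 DD/day.
Total K = 52 + 93 = 145 DD.
Total duration = 145 / 17.2 = 8.430 ≈ 8.4 days.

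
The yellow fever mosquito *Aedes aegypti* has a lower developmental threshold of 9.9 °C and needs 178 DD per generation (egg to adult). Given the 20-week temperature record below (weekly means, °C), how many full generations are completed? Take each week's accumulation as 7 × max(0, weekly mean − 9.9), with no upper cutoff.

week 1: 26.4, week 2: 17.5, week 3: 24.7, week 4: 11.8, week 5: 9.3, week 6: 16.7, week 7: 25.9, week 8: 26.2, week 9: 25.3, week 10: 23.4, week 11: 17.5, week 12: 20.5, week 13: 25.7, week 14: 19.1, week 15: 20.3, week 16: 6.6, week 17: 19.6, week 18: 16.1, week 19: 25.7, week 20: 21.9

Weekly DD (7 × max(0, T̄ − 9.9)): 115.5, 53.2, 103.6, 13.3, 0.0, 47.6, 112.0, 114.1, 107.8, 94.5, 53.2, 74.2, 110.6, 64.4, 72.8, 0.0, 67.9, 43.4, 110.6, 84.0.
Season total = 1442.7 DD.
Complete generations = ⌊1442.7 / 178⌋ = 8.

8 generations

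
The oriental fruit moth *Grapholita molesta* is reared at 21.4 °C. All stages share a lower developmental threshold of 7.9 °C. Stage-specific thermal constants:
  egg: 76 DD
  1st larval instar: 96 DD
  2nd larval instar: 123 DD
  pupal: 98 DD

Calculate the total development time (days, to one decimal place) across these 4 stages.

Daily accumulation at 21.4 °C = 21.4 − 7.9 = 13.5 DD/day.
Total K = 76 + 96 + 123 + 98 = 393 DD.
Total duration = 393 / 13.5 = 29.111 ≈ 29.1 days.

29.1 days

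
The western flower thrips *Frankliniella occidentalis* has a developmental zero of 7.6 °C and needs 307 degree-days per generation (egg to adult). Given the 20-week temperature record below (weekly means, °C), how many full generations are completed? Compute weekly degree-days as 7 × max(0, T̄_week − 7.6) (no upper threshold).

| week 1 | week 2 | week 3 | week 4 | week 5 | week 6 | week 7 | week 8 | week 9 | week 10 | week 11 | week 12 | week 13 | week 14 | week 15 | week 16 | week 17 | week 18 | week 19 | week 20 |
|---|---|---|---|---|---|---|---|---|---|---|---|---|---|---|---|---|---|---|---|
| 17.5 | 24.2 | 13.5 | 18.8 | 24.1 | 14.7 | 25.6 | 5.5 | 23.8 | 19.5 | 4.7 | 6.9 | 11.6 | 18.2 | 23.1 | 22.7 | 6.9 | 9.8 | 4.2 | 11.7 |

3 generations

Weekly DD (7 × max(0, T̄ − 7.6)): 69.3, 116.2, 41.3, 78.4, 115.5, 49.7, 126.0, 0.0, 113.4, 83.3, 0.0, 0.0, 28.0, 74.2, 108.5, 105.7, 0.0, 15.4, 0.0, 28.7.
Season total = 1153.6 DD.
Complete generations = ⌊1153.6 / 307⌋ = 3.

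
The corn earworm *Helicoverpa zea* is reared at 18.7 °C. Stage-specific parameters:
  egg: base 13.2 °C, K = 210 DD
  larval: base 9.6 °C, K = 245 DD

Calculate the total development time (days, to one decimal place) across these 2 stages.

egg: 210 / (18.7 − 13.2) = 210 / 5.5 = 38.182 d.
larval: 245 / (18.7 − 9.6) = 245 / 9.1 = 26.923 d.
Sum = 65.105 ≈ 65.1 days.

65.1 days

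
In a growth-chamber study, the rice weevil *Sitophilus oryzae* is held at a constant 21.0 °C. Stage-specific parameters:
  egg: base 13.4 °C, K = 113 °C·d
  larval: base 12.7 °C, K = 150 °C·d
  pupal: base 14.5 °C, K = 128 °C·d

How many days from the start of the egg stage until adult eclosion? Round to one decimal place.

egg: 113 / (21.0 − 13.4) = 113 / 7.6 = 14.868 d.
larval: 150 / (21.0 − 12.7) = 150 / 8.3 = 18.072 d.
pupal: 128 / (21.0 − 14.5) = 128 / 6.5 = 19.692 d.
Sum = 52.633 ≈ 52.6 days.

52.6 days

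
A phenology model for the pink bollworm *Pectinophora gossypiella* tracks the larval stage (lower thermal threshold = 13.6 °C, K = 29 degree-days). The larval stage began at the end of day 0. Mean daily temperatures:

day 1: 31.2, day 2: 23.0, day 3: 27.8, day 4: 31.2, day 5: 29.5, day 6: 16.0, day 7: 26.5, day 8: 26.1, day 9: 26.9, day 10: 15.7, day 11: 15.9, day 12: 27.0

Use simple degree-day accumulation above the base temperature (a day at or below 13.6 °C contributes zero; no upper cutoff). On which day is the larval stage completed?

day 3

Daily DD above 13.6 °C: 17.6, 9.4, 14.2, 17.6, 15.9, 2.4, 12.9, 12.5, 13.3, 2.1, 2.3, 13.4.
Cumulative: 17.6, 27.0, 41.2, 58.8, 74.7, 77.1, 90.0, 102.5, 115.8, 117.9, 120.2, 133.6.
The total first reaches 29 DD on day 3.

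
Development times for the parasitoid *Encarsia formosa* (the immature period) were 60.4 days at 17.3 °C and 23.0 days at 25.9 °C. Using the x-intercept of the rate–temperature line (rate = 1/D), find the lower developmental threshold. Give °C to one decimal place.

12.0 °C

Equal thermal constants: D₁(T₁ − T_b) = D₂(T₂ − T_b).
60.4·(17.3 − T_b) = 23.0·(25.9 − T_b)
T_b = (60.4·17.3 − 23.0·25.9) / (60.4 − 23.0) = 449.22 / 37.4 = 12.011 °C ≈ 12.0 °C.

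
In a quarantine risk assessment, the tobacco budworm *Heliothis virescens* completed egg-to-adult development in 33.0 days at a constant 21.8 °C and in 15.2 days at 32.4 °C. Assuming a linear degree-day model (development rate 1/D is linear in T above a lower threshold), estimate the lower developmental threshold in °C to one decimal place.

12.7 °C

Equal thermal constants: D₁(T₁ − T_b) = D₂(T₂ − T_b).
33.0·(21.8 − T_b) = 15.2·(32.4 − T_b)
T_b = (33.0·21.8 − 15.2·32.4) / (33.0 − 15.2) = 226.92 / 17.8 = 12.748 °C ≈ 12.7 °C.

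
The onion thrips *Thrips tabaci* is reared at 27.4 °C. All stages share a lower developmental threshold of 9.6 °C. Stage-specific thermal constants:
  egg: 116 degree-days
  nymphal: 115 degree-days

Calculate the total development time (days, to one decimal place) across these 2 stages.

13.0 days

Daily accumulation at 27.4 °C = 27.4 − 9.6 = 17.8 DD/day.
Total K = 116 + 115 = 231 DD.
Total duration = 231 / 17.8 = 12.978 ≈ 13.0 days.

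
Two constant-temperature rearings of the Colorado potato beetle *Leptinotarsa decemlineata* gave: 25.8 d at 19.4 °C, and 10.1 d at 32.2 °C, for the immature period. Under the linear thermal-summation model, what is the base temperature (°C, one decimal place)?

Under the model K = D·(T − T_b), so D₁·(T₁ − T_b) = D₂·(T₂ − T_b).
25.8·(19.4 − T_b) = 10.1·(32.2 − T_b)
T_b = (25.8·19.4 − 10.1·32.2) / (25.8 − 10.1) = 175.30 / 15.7 = 11.166 °C ≈ 11.2 °C.

11.2 °C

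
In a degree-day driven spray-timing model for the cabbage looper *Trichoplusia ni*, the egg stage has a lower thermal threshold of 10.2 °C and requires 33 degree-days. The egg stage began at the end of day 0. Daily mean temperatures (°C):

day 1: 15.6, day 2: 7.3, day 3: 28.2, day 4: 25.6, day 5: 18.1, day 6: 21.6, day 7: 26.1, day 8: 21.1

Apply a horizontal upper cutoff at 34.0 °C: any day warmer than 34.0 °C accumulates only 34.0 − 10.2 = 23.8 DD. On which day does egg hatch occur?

day 4

Daily DD above 10.2 °C (capped at 23.8): 5.4, 0.0, 18.0, 15.4, 7.9, 11.4, 15.9, 10.9.
Cumulative: 5.4, 5.4, 23.4, 38.8, 46.7, 58.1, 74.0, 84.9.
The total first reaches 33 DD on day 4.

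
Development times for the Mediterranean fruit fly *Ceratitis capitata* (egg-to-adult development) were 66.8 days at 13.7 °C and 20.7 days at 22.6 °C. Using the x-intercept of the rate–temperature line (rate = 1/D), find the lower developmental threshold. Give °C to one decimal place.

Linear rate model ⇒ the product D·(T − T_b) is constant across temperatures.
66.8·(13.7 − T_b) = 20.7·(22.6 − T_b)
T_b = (66.8·13.7 − 20.7·22.6) / (66.8 − 20.7) = 447.34 / 46.1 = 9.704 °C ≈ 9.7 °C.

9.7 °C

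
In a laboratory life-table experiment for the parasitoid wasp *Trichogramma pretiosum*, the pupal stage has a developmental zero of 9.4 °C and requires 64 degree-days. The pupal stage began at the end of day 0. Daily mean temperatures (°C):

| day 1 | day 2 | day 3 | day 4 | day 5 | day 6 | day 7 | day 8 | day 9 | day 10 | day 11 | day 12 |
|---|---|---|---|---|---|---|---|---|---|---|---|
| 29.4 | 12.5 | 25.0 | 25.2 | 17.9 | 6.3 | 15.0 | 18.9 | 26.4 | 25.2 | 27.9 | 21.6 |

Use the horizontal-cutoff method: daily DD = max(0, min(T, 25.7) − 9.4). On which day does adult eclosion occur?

Daily DD above 9.4 °C (capped at 16.3): 16.3, 3.1, 15.6, 15.8, 8.5, 0.0, 5.6, 9.5, 16.3, 15.8, 16.3, 12.2.
Cumulative: 16.3, 19.4, 35.0, 50.8, 59.3, 59.3, 64.9, 74.4, 90.7, 106.5, 122.8, 135.0.
The total first reaches 64 DD on day 7.

day 7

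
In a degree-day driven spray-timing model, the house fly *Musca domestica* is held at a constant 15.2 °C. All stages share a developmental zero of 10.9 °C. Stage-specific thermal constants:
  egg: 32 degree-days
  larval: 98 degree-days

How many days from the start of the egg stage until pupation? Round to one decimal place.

Daily accumulation at 15.2 °C = 15.2 − 10.9 = 4.3 DD/day.
Total K = 32 + 98 = 130 DD.
Total duration = 130 / 4.3 = 30.233 ≈ 30.2 days.

30.2 days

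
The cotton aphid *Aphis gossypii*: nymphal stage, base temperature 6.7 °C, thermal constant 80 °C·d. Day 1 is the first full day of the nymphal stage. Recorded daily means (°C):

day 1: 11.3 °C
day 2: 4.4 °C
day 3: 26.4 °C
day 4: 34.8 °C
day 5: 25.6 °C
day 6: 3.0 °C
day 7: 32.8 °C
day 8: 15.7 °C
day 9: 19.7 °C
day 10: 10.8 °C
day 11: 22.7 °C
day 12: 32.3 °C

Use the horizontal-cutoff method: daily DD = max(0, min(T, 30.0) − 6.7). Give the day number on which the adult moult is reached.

Daily DD above 6.7 °C (capped at 23.3): 4.6, 0.0, 19.7, 23.3, 18.9, 0.0, 23.3, 9.0, 13.0, 4.1, 16.0, 23.3.
Cumulative: 4.6, 4.6, 24.3, 47.6, 66.5, 66.5, 89.8, 98.8, 111.8, 115.9, 131.9, 155.2.
The total first reaches 80 DD on day 7.

day 7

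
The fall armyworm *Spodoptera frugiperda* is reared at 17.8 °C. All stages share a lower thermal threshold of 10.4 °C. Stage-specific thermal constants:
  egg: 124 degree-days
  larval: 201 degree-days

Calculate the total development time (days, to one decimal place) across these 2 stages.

43.9 days

Daily accumulation at 17.8 °C = 17.8 − 10.4 = 7.4 DD/day.
Total K = 124 + 201 = 325 DD.
Total duration = 325 / 7.4 = 43.919 ≈ 43.9 days.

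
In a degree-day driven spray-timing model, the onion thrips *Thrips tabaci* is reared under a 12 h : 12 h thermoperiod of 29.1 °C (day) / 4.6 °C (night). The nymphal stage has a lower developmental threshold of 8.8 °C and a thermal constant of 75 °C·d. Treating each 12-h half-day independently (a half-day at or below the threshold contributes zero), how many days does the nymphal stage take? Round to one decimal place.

7.4 days

Day half: max(0, 29.1 − 8.8) × 0.5 = 20.3 × 0.5 = 10.15 DD.
Night half: max(0, 4.6 − 8.8) × 0.5 = 0.0 × 0.5 = 0.00 DD.
Per 24 h: 10.15 DD/day.
Duration = 75 / 10.15 = 7.389 ≈ 7.4 days.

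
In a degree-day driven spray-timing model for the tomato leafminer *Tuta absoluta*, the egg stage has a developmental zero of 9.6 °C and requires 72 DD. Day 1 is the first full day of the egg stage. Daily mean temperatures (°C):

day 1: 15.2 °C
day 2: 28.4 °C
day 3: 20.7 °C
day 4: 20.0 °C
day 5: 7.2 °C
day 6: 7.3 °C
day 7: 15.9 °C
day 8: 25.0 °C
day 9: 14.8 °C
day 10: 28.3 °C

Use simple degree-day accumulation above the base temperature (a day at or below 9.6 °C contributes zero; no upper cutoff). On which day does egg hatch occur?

Daily DD above 9.6 °C: 5.6, 18.8, 11.1, 10.4, 0.0, 0.0, 6.3, 15.4, 5.2, 18.7.
Cumulative: 5.6, 24.4, 35.5, 45.9, 45.9, 45.9, 52.2, 67.6, 72.8, 91.5.
The total first reaches 72 DD on day 9.

day 9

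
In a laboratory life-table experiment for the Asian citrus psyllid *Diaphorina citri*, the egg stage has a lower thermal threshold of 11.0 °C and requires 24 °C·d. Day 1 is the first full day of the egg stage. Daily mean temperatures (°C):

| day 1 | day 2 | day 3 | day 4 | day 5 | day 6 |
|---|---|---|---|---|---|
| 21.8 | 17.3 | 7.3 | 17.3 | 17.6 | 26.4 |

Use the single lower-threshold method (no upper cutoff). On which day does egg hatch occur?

Daily DD above 11.0 °C: 10.8, 6.3, 0.0, 6.3, 6.6, 15.4.
Cumulative: 10.8, 17.1, 17.1, 23.4, 30.0, 45.4.
The total first reaches 24 DD on day 5.

day 5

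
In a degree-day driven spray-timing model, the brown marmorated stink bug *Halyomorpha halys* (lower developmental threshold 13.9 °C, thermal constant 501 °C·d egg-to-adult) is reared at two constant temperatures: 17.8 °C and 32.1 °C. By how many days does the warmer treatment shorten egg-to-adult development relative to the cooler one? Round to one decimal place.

At 17.8 °C: 501 / (17.8 − 13.9) = 501 / 3.9 = 128.462 d.
At 32.1 °C: 501 / (32.1 − 13.9) = 501 / 18.2 = 27.527 d.
Difference = |128.462 − 27.527| = 100.934 ≈ 100.9 days.

100.9 days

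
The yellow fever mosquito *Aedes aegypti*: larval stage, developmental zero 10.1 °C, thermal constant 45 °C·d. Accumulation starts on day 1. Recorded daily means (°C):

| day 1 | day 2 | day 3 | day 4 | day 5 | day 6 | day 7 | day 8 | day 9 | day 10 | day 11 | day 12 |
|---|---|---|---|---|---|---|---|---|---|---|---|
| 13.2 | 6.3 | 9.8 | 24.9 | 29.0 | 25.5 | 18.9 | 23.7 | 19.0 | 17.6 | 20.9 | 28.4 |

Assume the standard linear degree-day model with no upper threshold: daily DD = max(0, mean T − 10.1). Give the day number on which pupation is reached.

Daily DD above 10.1 °C: 3.1, 0.0, 0.0, 14.8, 18.9, 15.4, 8.8, 13.6, 8.9, 7.5, 10.8, 18.3.
Cumulative: 3.1, 3.1, 3.1, 17.9, 36.8, 52.2, 61.0, 74.6, 83.5, 91.0, 101.8, 120.1.
The total first reaches 45 DD on day 6.

day 6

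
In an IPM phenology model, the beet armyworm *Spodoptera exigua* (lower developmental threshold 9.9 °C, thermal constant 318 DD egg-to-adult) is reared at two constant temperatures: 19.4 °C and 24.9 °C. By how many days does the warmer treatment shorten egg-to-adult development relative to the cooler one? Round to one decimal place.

At 19.4 °C: 318 / (19.4 − 9.9) = 318 / 9.5 = 33.474 d.
At 24.9 °C: 318 / (24.9 − 9.9) = 318 / 15.0 = 21.200 d.
Difference = |33.474 − 21.200| = 12.274 ≈ 12.3 days.

12.3 days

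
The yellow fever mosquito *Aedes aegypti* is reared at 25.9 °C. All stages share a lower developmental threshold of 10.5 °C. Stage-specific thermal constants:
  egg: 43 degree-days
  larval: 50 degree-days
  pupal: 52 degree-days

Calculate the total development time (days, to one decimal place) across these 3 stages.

9.4 days

Daily accumulation at 25.9 °C = 25.9 − 10.5 = 15.4 DD/day.
Total K = 43 + 50 + 52 = 145 DD.
Total duration = 145 / 15.4 = 9.416 ≈ 9.4 days.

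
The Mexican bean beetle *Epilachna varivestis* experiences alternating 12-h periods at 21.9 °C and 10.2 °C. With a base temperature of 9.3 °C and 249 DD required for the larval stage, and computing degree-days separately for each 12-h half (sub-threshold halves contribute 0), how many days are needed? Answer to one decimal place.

36.9 days

Day half: max(0, 21.9 − 9.3) × 0.5 = 12.6 × 0.5 = 6.30 DD.
Night half: max(0, 10.2 − 9.3) × 0.5 = 0.9 × 0.5 = 0.45 DD.
Per 24 h: 6.75 DD/day.
Duration = 249 / 6.75 = 36.889 ≈ 36.9 days.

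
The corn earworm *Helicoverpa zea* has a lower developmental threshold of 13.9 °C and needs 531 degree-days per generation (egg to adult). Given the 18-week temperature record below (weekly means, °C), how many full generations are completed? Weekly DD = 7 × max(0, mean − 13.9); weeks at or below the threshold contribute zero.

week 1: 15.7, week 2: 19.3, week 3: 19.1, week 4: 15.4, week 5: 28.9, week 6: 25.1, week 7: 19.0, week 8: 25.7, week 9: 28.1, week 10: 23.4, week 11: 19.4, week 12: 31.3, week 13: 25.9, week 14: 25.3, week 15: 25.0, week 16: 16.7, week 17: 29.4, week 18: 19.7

2 generations

Weekly DD (7 × max(0, T̄ − 13.9)): 12.6, 37.8, 36.4, 10.5, 105.0, 78.4, 35.7, 82.6, 99.4, 66.5, 38.5, 121.8, 84.0, 79.8, 77.7, 19.6, 108.5, 40.6.
Season total = 1135.4 DD.
Complete generations = ⌊1135.4 / 531⌋ = 2.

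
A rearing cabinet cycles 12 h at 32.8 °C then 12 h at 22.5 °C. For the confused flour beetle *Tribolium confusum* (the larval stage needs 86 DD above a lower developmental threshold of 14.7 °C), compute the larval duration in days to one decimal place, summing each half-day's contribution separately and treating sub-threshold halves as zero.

Day half: max(0, 32.8 − 14.7) × 0.5 = 18.1 × 0.5 = 9.05 DD.
Night half: max(0, 22.5 − 14.7) × 0.5 = 7.8 × 0.5 = 3.90 DD.
Per 24 h: 12.95 DD/day.
Duration = 86 / 12.95 = 6.641 ≈ 6.6 days.

6.6 days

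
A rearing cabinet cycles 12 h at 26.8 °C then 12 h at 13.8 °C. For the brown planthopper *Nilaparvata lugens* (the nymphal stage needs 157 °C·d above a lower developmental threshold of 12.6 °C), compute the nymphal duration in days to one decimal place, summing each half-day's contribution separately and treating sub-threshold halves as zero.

Day half: max(0, 26.8 − 12.6) × 0.5 = 14.2 × 0.5 = 7.10 DD.
Night half: max(0, 13.8 − 12.6) × 0.5 = 1.2 × 0.5 = 0.60 DD.
Per 24 h: 7.70 DD/day.
Duration = 157 / 7.70 = 20.390 ≈ 20.4 days.

20.4 days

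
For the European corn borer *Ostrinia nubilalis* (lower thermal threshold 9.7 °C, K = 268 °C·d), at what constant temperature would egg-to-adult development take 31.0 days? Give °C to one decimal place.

Required daily accumulation = 268 / 31.0 = 8.645 DD/day.
T = T_base + 8.645 = 9.7 + 8.645 = 18.345 ≈ 18.3 °C.

18.3 °C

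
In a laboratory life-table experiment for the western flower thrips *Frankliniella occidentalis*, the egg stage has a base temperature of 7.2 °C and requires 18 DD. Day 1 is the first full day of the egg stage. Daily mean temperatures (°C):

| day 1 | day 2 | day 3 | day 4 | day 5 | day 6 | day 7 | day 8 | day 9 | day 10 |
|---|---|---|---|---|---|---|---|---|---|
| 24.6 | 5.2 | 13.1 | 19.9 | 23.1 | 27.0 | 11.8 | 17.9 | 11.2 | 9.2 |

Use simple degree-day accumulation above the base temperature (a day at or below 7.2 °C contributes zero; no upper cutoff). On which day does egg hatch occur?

day 3

Daily DD above 7.2 °C: 17.4, 0.0, 5.9, 12.7, 15.9, 19.8, 4.6, 10.7, 4.0, 2.0.
Cumulative: 17.4, 17.4, 23.3, 36.0, 51.9, 71.7, 76.3, 87.0, 91.0, 93.0.
The total first reaches 18 DD on day 3.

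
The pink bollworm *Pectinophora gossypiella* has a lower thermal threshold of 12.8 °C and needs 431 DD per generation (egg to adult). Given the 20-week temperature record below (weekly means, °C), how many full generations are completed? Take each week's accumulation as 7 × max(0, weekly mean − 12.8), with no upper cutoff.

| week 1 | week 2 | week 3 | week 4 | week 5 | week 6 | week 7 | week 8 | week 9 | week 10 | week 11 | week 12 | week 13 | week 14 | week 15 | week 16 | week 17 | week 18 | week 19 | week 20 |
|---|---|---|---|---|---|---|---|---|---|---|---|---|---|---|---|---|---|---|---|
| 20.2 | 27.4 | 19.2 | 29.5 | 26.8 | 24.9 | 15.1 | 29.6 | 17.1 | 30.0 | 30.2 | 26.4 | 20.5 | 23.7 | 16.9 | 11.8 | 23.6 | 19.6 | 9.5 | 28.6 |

Weekly DD (7 × max(0, T̄ − 12.8)): 51.8, 102.2, 44.8, 116.9, 98.0, 84.7, 16.1, 117.6, 30.1, 120.4, 121.8, 95.2, 53.9, 76.3, 28.7, 0.0, 75.6, 47.6, 0.0, 110.6.
Season total = 1392.3 DD.
Complete generations = ⌊1392.3 / 431⌋ = 3.

3 generations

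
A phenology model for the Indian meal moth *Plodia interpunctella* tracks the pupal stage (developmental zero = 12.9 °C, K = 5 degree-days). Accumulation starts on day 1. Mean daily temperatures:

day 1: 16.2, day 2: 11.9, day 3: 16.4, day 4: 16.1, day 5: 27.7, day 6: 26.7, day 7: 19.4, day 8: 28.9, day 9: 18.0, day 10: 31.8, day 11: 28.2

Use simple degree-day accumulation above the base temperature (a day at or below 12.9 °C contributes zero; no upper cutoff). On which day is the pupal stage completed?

day 3

Daily DD above 12.9 °C: 3.3, 0.0, 3.5, 3.2, 14.8, 13.8, 6.5, 16.0, 5.1, 18.9, 15.3.
Cumulative: 3.3, 3.3, 6.8, 10.0, 24.8, 38.6, 45.1, 61.1, 66.2, 85.1, 100.4.
The total first reaches 5 DD on day 3.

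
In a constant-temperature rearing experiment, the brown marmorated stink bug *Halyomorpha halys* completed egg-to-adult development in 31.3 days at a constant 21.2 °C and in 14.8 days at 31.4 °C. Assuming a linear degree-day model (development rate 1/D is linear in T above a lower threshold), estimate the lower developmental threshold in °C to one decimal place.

12.1 °C

Under the model K = D·(T − T_b), so D₁·(T₁ − T_b) = D₂·(T₂ − T_b).
31.3·(21.2 − T_b) = 14.8·(31.4 − T_b)
T_b = (31.3·21.2 − 14.8·31.4) / (31.3 − 14.8) = 198.84 / 16.5 = 12.051 °C ≈ 12.1 °C.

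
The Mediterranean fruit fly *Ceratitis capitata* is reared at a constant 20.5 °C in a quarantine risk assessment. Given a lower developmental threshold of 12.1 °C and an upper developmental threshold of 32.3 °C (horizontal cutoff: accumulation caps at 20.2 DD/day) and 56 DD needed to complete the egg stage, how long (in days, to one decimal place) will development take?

6.7 days

Daily accumulation = 20.5 − 12.1 = 8.4 DD/day.
Duration = 56 / 8.4 = 6.667 ≈ 6.7 days.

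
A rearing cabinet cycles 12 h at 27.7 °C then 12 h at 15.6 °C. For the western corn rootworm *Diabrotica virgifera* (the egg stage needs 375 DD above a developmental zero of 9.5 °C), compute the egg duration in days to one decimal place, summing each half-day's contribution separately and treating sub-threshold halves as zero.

Day half: max(0, 27.7 − 9.5) × 0.5 = 18.2 × 0.5 = 9.10 DD.
Night half: max(0, 15.6 − 9.5) × 0.5 = 6.1 × 0.5 = 3.05 DD.
Per 24 h: 12.15 DD/day.
Duration = 375 / 12.15 = 30.864 ≈ 30.9 days.

30.9 days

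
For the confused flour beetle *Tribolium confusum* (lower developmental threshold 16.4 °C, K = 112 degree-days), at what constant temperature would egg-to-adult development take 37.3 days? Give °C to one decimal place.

Required daily accumulation = 112 / 37.3 = 3.003 DD/day.
T = T_base + 3.003 = 16.4 + 3.003 = 19.403 ≈ 19.4 °C.

19.4 °C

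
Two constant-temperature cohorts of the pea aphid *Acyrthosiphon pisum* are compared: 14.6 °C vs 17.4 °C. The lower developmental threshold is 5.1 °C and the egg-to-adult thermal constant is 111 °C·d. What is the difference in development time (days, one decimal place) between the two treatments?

2.7 days

At 14.6 °C: 111 / (14.6 − 5.1) = 111 / 9.5 = 11.684 d.
At 17.4 °C: 111 / (17.4 − 5.1) = 111 / 12.3 = 9.024 d.
Difference = |11.684 − 9.024| = 2.660 ≈ 2.7 days.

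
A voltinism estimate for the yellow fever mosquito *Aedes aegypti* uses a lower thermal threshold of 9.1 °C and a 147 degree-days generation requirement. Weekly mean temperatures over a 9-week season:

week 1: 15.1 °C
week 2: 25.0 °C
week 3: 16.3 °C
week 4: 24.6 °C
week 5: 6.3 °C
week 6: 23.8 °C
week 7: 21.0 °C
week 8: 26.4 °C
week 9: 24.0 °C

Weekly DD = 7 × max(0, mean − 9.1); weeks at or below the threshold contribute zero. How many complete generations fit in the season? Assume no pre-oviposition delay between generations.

4 generations

Weekly DD (7 × max(0, T̄ − 9.1)): 42.0, 111.3, 50.4, 108.5, 0.0, 102.9, 83.3, 121.1, 104.3.
Season total = 723.8 DD.
Complete generations = ⌊723.8 / 147⌋ = 4.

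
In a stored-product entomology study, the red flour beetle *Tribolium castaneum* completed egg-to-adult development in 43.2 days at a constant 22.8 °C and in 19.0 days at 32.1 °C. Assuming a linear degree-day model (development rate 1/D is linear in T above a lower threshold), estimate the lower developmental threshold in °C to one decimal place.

15.5 °C

Linear rate model ⇒ the product D·(T − T_b) is constant across temperatures.
43.2·(22.8 − T_b) = 19.0·(32.1 − T_b)
T_b = (43.2·22.8 − 19.0·32.1) / (43.2 − 19.0) = 375.06 / 24.2 = 15.498 °C ≈ 15.5 °C.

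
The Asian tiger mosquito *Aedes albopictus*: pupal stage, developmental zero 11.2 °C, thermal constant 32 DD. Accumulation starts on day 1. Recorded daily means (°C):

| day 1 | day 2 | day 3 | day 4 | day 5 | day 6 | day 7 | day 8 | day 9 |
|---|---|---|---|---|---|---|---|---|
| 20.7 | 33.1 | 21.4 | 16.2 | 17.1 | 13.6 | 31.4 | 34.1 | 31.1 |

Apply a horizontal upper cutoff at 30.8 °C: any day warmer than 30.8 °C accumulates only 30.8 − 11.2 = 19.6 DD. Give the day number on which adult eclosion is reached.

Daily DD above 11.2 °C (capped at 19.6): 9.5, 19.6, 10.2, 5.0, 5.9, 2.4, 19.6, 19.6, 19.6.
Cumulative: 9.5, 29.1, 39.3, 44.3, 50.2, 52.6, 72.2, 91.8, 111.4.
The total first reaches 32 DD on day 3.

day 3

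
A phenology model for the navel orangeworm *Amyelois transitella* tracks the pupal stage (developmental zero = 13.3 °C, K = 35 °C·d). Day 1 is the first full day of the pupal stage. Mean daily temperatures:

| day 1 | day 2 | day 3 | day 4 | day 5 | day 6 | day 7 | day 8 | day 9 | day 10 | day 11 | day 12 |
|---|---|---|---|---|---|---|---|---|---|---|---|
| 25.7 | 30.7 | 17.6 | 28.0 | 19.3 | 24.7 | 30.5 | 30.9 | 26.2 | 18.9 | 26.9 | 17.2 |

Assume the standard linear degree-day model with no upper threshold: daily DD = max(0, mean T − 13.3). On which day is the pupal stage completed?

day 4

Daily DD above 13.3 °C: 12.4, 17.4, 4.3, 14.7, 6.0, 11.4, 17.2, 17.6, 12.9, 5.6, 13.6, 3.9.
Cumulative: 12.4, 29.8, 34.1, 48.8, 54.8, 66.2, 83.4, 101.0, 113.9, 119.5, 133.1, 137.0.
The total first reaches 35 DD on day 4.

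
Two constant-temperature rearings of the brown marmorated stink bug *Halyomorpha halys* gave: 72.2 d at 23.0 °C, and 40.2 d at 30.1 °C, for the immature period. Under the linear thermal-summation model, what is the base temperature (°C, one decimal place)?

14.1 °C

Under the model K = D·(T − T_b), so D₁·(T₁ − T_b) = D₂·(T₂ − T_b).
72.2·(23.0 − T_b) = 40.2·(30.1 − T_b)
T_b = (72.2·23.0 − 40.2·30.1) / (72.2 − 40.2) = 450.58 / 32.0 = 14.081 °C ≈ 14.1 °C.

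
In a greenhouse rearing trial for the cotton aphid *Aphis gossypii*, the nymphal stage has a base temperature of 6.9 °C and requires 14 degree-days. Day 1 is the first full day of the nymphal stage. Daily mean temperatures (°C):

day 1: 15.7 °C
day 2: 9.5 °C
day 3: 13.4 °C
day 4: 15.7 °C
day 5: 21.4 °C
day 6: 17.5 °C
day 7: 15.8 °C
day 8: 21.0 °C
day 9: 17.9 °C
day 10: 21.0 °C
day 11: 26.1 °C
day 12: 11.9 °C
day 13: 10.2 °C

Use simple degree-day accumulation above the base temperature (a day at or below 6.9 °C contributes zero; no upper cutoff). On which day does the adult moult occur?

day 3

Daily DD above 6.9 °C: 8.8, 2.6, 6.5, 8.8, 14.5, 10.6, 8.9, 14.1, 11.0, 14.1, 19.2, 5.0, 3.3.
Cumulative: 8.8, 11.4, 17.9, 26.7, 41.2, 51.8, 60.7, 74.8, 85.8, 99.9, 119.1, 124.1, 127.4.
The total first reaches 14 DD on day 3.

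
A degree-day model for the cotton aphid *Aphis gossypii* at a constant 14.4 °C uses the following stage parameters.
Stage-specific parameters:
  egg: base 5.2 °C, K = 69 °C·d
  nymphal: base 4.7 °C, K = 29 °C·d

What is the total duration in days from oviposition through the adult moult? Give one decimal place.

egg: 69 / (14.4 − 5.2) = 69 / 9.2 = 7.500 d.
nymphal: 29 / (14.4 − 4.7) = 29 / 9.7 = 2.990 d.
Sum = 10.490 ≈ 10.5 days.

10.5 days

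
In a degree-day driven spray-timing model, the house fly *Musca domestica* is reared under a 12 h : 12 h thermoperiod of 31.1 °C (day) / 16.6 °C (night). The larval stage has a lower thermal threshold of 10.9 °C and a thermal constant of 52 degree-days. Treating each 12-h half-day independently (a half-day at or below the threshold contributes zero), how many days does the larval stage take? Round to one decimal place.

Day half: max(0, 31.1 − 10.9) × 0.5 = 20.2 × 0.5 = 10.10 DD.
Night half: max(0, 16.6 − 10.9) × 0.5 = 5.7 × 0.5 = 2.85 DD.
Per 24 h: 12.95 DD/day.
Duration = 52 / 12.95 = 4.015 ≈ 4.0 days.

4.0 days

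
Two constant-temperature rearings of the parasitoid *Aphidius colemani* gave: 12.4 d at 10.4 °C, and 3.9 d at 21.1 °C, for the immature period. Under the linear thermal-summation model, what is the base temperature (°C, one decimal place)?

Under the model K = D·(T − T_b), so D₁·(T₁ − T_b) = D₂·(T₂ − T_b).
12.4·(10.4 − T_b) = 3.9·(21.1 − T_b)
T_b = (12.4·10.4 − 3.9·21.1) / (12.4 − 3.9) = 46.67 / 8.5 = 5.491 °C ≈ 5.5 °C.

5.5 °C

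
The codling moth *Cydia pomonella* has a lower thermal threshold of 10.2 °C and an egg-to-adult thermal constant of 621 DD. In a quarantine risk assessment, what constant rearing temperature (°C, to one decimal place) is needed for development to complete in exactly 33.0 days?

29.0 °C

Required daily accumulation = 621 / 33.0 = 18.818 DD/day.
T = T_base + 18.818 = 10.2 + 18.818 = 29.018 ≈ 29.0 °C.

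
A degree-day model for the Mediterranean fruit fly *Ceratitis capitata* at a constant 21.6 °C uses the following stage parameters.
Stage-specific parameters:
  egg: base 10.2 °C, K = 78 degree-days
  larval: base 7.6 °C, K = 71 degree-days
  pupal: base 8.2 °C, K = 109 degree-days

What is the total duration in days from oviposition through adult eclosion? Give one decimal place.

20.0 days

egg: 78 / (21.6 − 10.2) = 78 / 11.4 = 6.842 d.
larval: 71 / (21.6 − 7.6) = 71 / 14.0 = 5.071 d.
pupal: 109 / (21.6 − 8.2) = 109 / 13.4 = 8.134 d.
Sum = 20.048 ≈ 20.0 days.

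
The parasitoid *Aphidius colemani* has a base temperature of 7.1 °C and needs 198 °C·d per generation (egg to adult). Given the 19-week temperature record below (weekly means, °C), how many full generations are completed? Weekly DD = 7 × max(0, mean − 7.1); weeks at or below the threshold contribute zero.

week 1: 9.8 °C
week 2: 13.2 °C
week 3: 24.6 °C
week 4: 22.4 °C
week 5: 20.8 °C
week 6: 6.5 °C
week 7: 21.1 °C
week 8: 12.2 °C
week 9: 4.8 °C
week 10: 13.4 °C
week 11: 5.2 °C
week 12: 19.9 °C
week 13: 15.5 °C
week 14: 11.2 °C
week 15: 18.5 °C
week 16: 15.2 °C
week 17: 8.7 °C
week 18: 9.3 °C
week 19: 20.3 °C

5 generations

Weekly DD (7 × max(0, T̄ − 7.1)): 18.9, 42.7, 122.5, 107.1, 95.9, 0.0, 98.0, 35.7, 0.0, 44.1, 0.0, 89.6, 58.8, 28.7, 79.8, 56.7, 11.2, 15.4, 92.4.
Season total = 997.5 DD.
Complete generations = ⌊997.5 / 198⌋ = 5.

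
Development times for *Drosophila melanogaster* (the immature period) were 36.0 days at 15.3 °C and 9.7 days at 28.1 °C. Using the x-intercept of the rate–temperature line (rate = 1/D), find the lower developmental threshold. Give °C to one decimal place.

Linear rate model ⇒ the product D·(T − T_b) is constant across temperatures.
36.0·(15.3 − T_b) = 9.7·(28.1 − T_b)
T_b = (36.0·15.3 − 9.7·28.1) / (36.0 − 9.7) = 278.23 / 26.3 = 10.579 °C ≈ 10.6 °C.

10.6 °C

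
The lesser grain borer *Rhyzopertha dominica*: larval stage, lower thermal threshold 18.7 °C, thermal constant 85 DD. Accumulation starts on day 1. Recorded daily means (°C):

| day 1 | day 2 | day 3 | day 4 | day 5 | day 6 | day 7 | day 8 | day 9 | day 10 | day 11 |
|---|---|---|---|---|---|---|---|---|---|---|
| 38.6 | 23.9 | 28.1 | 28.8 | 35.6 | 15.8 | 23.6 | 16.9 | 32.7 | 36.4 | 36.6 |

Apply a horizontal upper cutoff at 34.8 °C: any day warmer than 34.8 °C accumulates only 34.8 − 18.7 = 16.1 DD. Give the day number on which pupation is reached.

Daily DD above 18.7 °C (capped at 16.1): 16.1, 5.2, 9.4, 10.1, 16.1, 0.0, 4.9, 0.0, 14.0, 16.1, 16.1.
Cumulative: 16.1, 21.3, 30.7, 40.8, 56.9, 56.9, 61.8, 61.8, 75.8, 91.9, 108.0.
The total first reaches 85 DD on day 10.

day 10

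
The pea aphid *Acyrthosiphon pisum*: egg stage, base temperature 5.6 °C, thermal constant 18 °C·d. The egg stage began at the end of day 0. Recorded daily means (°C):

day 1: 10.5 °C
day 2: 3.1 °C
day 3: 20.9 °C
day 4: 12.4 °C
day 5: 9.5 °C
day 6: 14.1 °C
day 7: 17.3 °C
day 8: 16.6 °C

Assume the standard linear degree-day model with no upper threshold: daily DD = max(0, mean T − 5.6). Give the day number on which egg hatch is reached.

Daily DD above 5.6 °C: 4.9, 0.0, 15.3, 6.8, 3.9, 8.5, 11.7, 11.0.
Cumulative: 4.9, 4.9, 20.2, 27.0, 30.9, 39.4, 51.1, 62.1.
The total first reaches 18 DD on day 3.

day 3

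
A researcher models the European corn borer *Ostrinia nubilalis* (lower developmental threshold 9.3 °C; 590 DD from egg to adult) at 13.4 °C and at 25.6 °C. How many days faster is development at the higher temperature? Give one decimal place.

At 13.4 °C: 590 / (13.4 − 9.3) = 590 / 4.1 = 143.902 d.
At 25.6 °C: 590 / (25.6 − 9.3) = 590 / 16.3 = 36.196 d.
Difference = |143.902 − 36.196| = 107.706 ≈ 107.7 days.

107.7 days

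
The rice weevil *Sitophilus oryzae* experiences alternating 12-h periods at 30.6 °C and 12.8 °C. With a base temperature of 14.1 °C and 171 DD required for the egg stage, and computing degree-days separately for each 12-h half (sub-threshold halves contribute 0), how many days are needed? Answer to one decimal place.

Day half: max(0, 30.6 − 14.1) × 0.5 = 16.5 × 0.5 = 8.25 DD.
Night half: max(0, 12.8 − 14.1) × 0.5 = 0.0 × 0.5 = 0.00 DD.
Per 24 h: 8.25 DD/day.
Duration = 171 / 8.25 = 20.727 ≈ 20.7 days.

20.7 days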